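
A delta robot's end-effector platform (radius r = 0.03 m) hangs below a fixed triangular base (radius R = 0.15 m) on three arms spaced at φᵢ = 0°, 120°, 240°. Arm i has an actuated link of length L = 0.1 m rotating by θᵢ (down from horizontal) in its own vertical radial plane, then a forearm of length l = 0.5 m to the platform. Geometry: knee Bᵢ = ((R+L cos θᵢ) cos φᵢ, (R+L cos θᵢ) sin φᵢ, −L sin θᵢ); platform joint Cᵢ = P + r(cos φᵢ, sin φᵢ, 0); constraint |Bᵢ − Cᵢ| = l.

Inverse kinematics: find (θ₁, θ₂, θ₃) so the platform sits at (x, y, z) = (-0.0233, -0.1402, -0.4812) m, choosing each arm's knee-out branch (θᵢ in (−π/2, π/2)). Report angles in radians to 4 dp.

θ₁ = 0.6111, θ₂ = 0.9601, θ₃ = -0.0873

φ1=0.0° → target in arm frame (-0.0233, -0.1402)
  A cos θ + B sin θ = C:  0.1433·cos θ + -0.4812·sin θ = -0.1587
  θ1 = atan2(B,A) + arccos(C/0.5021) = 0.6111
φ2=120.0° → target in arm frame (-0.1098, 0.0903)
  A cos θ + B sin θ = C:  0.2298·cos θ + -0.4812·sin θ = -0.2625
  √(A²+B²)=0.5332;  θ2 = -1.1253+2.0855 ≈ 0.9601
arm 3 (φ=240.0°): x'=0.1331, y'=0.0499
  A=-0.0131, B=-0.4812, C=(l²−L²−A²−y'²−z²)/(2L)=0.0289
  √(A²+B²)=0.4814;  θ3 = -1.5979+1.5107 ≈ -0.0873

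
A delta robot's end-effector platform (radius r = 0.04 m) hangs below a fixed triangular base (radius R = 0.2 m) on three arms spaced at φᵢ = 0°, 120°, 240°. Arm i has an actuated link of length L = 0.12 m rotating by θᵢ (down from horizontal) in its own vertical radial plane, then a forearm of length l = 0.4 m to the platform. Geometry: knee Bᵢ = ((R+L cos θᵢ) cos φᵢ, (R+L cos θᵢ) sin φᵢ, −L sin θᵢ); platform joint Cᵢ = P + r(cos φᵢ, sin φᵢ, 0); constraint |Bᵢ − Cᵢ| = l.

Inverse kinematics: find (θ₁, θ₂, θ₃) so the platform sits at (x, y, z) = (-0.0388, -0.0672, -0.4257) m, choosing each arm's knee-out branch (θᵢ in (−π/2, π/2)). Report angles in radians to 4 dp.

arm 1 (φ=0.0°): x'=-0.0388, y'=-0.0672
  A cos θ + B sin θ = C:  0.1988·cos θ + -0.4257·sin θ = -0.3319
  θ1 = atan2(B,A) + arccos(C/0.4698) = 1.2214
arm 2 (φ=120.0°): x'=-0.0388, y'=0.0672
  e−x'=0.1988;  (l²−L²−(e−x')²−y'²−z²)/2L = -0.3319
  θ2 = atan2(B,A) + arccos(C/0.4698) = 1.2213
rotate P by −φ3: (0.0776, 0.0000, -0.4257)
  e−x'=0.0824;  (l²−L²−(e−x')²−y'²−z²)/2L = -0.1767
  θ3 = atan2(B,A) + arccos(C/0.4336) = 0.6110

θ₁ = 1.2214, θ₂ = 1.2213, θ₃ = 0.6110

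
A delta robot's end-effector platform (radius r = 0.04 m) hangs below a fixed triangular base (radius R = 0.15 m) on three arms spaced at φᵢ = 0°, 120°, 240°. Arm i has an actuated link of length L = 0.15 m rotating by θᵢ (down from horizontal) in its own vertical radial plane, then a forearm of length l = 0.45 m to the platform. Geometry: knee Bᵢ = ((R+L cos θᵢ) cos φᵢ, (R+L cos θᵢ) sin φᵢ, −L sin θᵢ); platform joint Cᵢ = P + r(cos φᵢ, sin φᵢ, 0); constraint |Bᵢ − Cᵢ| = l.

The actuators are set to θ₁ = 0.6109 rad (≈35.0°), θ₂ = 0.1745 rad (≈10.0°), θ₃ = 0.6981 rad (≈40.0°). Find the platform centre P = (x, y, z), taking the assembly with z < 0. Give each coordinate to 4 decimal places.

φ1=0.0°: virtual centre (0.2329, 0.0000, -0.0860), radius l
φ2=120.0°: virtual centre (-0.1289, 0.2232, -0.0260), radius l
arm 3 at φ=240.0°: (R−r)+L cos θ3 = 0.2249;  centre 3 = (-0.1125, -0.1948, -0.0964)
eliminate P² terms by subtracting sphere 1 from 2 and 3
[-0.7235 0.4464 0.1200]·P = 0.0055;  [-0.6906 -0.3896 -0.0207]·P = -0.0018
det = 0.5901;  x = -0.0023+0.0635z,  y = 0.0085+-0.1659z
into |P−centre ₁|² = l²: 1.0315z² + 0.1394z + -0.1397 = 0;  Δ = 0.5960;  z = -0.4417 or 0.3066 → z<0 root = -0.4417
x = -0.0303, y = 0.0818

(-0.0303, 0.0818, -0.4417)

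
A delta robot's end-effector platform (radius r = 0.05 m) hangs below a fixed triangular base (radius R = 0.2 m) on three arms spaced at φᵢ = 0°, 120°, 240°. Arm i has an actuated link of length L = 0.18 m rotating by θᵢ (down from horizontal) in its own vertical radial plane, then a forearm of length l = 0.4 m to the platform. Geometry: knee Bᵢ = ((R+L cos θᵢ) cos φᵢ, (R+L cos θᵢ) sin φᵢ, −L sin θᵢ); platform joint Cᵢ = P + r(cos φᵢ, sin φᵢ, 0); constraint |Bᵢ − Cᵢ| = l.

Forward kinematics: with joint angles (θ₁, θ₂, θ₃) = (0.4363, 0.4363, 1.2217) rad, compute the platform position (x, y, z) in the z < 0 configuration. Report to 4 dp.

S1 = (0.3131·cos0.0°, 0.3131·sin0.0°, -0.0761) = (0.3131, 0.0000, -0.0761)
arm 2 at φ=120.0°: ρ2 = 0.3131;  S2 = (-0.1566, 0.2712, -0.0761)
S3 = (0.2116·cos240.0°, 0.2116·sin240.0°, -0.1691) = (-0.1058, -0.1832, -0.1691)
eliminate P² terms by subtracting sphere 1 from 2 and 3
linear system: -0.9394x+0.5424y = 0.0000−0.0000z; -0.8378x+-0.3664y = -0.0305−-0.1862z
Cramer: x(z) = 0.0207-0.1264z;  y(z) = 0.0358-0.2190z
sphere 1 gives Az²+Bz+C=0 with A=1.0639, B=0.2104, C=-0.0674;  B²−4AC=0.3311;  roots -0.3693, 0.1716;  negative root z = -0.3693
x = 0.0674, y = 0.1167

(0.0674, 0.1167, -0.3693)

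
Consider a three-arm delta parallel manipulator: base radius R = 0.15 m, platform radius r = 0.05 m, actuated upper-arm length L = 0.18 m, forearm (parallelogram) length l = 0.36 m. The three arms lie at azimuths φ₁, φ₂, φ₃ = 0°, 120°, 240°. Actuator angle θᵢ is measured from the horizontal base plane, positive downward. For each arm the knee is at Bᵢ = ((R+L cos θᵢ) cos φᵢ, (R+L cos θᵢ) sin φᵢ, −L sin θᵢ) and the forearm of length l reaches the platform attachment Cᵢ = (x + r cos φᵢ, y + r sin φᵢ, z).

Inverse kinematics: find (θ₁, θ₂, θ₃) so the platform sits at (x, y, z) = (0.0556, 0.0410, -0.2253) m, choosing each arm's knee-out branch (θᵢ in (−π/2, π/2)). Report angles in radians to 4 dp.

θ₁ = -0.3494, θ₂ = 0.0002, θ₃ = 0.4363

arm 1 (φ=0.0°): x'=0.0556, y'=0.0410
  A=0.0444, B=-0.2253, C=(l²−L²−A²−y'²−z²)/(2L)=0.1189
  θ1 = atan2(B,A) + arccos(C/0.2296) = -0.3494
φ2=120.0° → target in arm frame (0.0077, -0.0687)
  A=0.0923, B=-0.2253, C=(l²−L²−A²−y'²−z²)/(2L)=0.0922
  γ=atan2(-0.2253,0.0923)=-1.1820;  ψ=arccos(0.3789)=1.1822;  θ2=γ+ψ≈0.0002
arm 3 (φ=240.0°): x'=-0.0633, y'=0.0277
  A cos θ + B sin θ = C:  0.1633·cos θ + -0.2253·sin θ = 0.0528
  θ3 = atan2(B,A) + arccos(C/0.2783) = 0.4363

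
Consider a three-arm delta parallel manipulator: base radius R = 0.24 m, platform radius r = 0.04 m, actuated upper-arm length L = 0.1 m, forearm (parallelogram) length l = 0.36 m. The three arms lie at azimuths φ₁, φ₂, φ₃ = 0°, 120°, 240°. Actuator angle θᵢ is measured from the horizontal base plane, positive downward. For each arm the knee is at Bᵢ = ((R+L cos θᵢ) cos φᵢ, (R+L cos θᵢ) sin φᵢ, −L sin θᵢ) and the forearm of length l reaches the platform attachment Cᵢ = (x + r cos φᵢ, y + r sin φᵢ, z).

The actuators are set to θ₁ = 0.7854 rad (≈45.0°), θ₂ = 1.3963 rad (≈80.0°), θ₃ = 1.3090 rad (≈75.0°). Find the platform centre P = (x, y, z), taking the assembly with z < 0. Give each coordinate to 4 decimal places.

φ1=0.0°: virtual centre (0.2707, 0.0000, -0.0707), radius l
φ2=120.0°: virtual centre (-0.1087, 0.1882, -0.0985), radius l
centre 3 = (0.2259·cos240.0°, 0.2259·sin240.0°, -0.0966) = (-0.1129, -0.1956, -0.0966)
|centre ₂|²−|centre ₁|² = -0.0213;  |centre ₃|²−|centre ₁|² = -0.0179
plane₁₂: -0.7588x+0.3765y+-0.0555z = -0.0213
Cramer: x(z) = 0.0258-0.0704z;  y(z) = -0.0047+0.0057z
sphere 1 gives Az²+Bz+C=0 with A=1.0050, B=0.1758, C=-0.0646;  B²−4AC=0.2906;  roots -0.3557, 0.1807;  negative root z = -0.3557
x = 0.0508, y = -0.0068

(0.0508, -0.0068, -0.3557)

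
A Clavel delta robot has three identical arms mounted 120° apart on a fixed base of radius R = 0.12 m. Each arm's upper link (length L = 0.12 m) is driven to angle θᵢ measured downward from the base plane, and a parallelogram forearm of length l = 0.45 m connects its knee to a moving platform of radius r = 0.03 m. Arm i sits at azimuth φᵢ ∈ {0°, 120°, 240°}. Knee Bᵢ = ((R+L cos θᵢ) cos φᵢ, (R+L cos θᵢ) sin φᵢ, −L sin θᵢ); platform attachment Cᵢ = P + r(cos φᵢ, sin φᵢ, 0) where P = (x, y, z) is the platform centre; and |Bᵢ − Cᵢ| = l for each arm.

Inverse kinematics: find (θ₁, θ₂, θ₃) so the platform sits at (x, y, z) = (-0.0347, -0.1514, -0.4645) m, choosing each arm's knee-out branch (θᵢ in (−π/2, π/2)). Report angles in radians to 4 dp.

θ₁ = 0.8724, θ₂ = 1.1344, θ₃ = 0.1744

arm 1 (φ=0.0°): x'=-0.0347, y'=-0.1514
  A cos θ + B sin θ = C:  0.1247·cos θ + -0.4645·sin θ = -0.2756
  γ=atan2(-0.4645,0.1247)=-1.3085;  ψ=arccos(-0.5729)=2.1809;  θ1=γ+ψ≈0.8724
φ2=120.0° → target in arm frame (-0.1138, 0.1058)
  A cos θ + B sin θ = C:  0.2038·cos θ + -0.4645·sin θ = -0.3349
  γ=atan2(-0.4645,0.2038)=-1.1574;  ψ=arccos(-0.6602)=2.2918;  θ2=γ+ψ≈1.1344
φ3=240.0° → target in arm frame (0.1485, 0.0456)
  A cos θ + B sin θ = C:  -0.0585·cos θ + -0.4645·sin θ = -0.1382
  θ3 = atan2(B,A) + arccos(C/0.4682) = 0.1744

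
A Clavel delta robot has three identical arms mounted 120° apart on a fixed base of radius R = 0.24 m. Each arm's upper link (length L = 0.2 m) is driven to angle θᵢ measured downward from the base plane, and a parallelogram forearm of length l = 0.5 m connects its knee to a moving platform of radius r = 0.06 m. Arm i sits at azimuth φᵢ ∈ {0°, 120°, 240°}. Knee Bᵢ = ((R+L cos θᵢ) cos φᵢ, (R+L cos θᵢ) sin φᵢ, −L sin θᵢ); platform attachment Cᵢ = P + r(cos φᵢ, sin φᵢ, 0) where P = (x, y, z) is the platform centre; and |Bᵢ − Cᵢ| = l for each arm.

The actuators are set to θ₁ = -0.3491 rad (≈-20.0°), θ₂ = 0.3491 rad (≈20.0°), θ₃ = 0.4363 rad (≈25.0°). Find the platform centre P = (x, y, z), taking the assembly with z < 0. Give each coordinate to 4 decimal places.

(0.0931, 0.0113, -0.3491)

arm 1 at φ=0.0°: ρ1 = 0.3679;  O1 = (0.3679, 0.0000, 0.0684)
O2 = (0.3679·cos120.0°, 0.3679·sin120.0°, -0.0684) = (-0.1840, 0.3186, -0.0684)
φ3=240.0°: virtual centre (-0.1806, -0.3129, -0.0845), radius l
eliminate P² terms by subtracting sphere 1 from 2 and 3
[-1.1038 0.6373 -0.2736]·P = 0.0000;  [-1.0971 -0.6257 -0.3059]·P = -0.0024
det = 1.3899;  x = 0.0011+-0.2634z,  y = 0.0019+-0.0269z
sphere 1 gives Az²+Bz+C=0 with A=1.0701, B=0.0564, C=-0.1107;  B²−4AC=0.4772;  roots -0.3491, 0.2964;  negative root z = -0.3491
x = 0.0931, y = 0.0113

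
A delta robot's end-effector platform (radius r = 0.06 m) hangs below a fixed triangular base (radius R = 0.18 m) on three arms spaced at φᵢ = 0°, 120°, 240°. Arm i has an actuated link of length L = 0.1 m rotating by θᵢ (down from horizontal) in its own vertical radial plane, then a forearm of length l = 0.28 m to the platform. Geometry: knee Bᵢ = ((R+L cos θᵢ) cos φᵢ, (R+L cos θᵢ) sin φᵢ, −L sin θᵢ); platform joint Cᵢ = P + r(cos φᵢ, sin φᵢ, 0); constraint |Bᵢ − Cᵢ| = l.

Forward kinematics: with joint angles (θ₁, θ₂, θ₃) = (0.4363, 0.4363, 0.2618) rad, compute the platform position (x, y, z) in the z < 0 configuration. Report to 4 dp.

arm 1 at φ=0.0°: e+L cos θ1 = 0.2106;  centre 1 = (0.2106, 0.0000, -0.0423)
arm 2 at φ=120.0°: e+L cos θ2 = 0.2106;  centre 2 = (-0.1053, 0.1824, -0.0423)
φ3=240.0°: virtual centre (-0.1083, -0.1876, -0.0259), radius l
subtract pairs → two planes through P
plane₁₂: -0.6319x+0.3648y+0.0000z = 0.0000
det = 0.4698;  x = -0.0011+0.0254z,  y = -0.0019+0.0441z
quadratic in z: (1.0026)z²+(0.0736)z+(-0.0318)=0, √Δ=0.3645 → z ∈ {-0.2185, 0.1451}; z = -0.2185 (taking z<0)
x = -0.0067, y = -0.0115

(-0.0067, -0.0115, -0.2185)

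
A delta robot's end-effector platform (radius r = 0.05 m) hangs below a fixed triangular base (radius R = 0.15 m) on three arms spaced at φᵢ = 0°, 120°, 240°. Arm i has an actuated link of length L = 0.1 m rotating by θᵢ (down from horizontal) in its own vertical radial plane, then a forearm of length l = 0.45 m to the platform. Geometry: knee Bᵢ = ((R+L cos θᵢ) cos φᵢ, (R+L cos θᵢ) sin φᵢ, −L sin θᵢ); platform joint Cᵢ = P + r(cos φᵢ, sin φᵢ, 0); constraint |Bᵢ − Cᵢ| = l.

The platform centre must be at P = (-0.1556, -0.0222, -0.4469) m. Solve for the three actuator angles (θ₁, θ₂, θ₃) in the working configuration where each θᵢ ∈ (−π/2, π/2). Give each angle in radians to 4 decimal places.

θ₁ = 1.3082, θ₂ = 0.4357, θ₃ = 0.2613

φ1=0.0° → target in arm frame (-0.1556, -0.0222)
  A cos θ + B sin θ = C:  0.2556·cos θ + -0.4469·sin θ = -0.3652
  √(A²+B²)=0.5148;  θ1 = -1.0513+2.3594 ≈ 1.3082
arm 2 (φ=120.0°): x'=0.0586, y'=0.1459
  A=0.0414, B=-0.4469, C=(l²−L²−A²−y'²−z²)/(2L)=-0.1510
  √(A²+B²)=0.4488;  θ2 = -1.4784+1.9140 ≈ 0.4357
φ3=240.0° → target in arm frame (0.0970, -0.1237)
  A=0.0030, B=-0.4469, C=(l²−L²−A²−y'²−z²)/(2L)=-0.1126
  √(A²+B²)=0.4469;  θ3 = -1.5641+1.8255 ≈ 0.2613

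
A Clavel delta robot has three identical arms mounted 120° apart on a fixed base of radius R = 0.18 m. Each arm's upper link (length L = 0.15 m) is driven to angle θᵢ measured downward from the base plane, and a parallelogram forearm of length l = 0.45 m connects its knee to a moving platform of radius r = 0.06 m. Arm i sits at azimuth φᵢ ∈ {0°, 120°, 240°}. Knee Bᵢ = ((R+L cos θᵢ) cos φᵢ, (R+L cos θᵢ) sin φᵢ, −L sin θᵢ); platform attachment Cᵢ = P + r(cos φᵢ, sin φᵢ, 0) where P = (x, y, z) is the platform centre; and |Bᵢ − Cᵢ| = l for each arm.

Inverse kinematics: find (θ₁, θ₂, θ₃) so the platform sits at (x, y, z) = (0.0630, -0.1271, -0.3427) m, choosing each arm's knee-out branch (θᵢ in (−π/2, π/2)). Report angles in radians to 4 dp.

φ1=0.0° → target in arm frame (0.0630, -0.1271)
  e−x'=0.0570;  (l²−L²−(e−x')²−y'²−z²)/2L = 0.1438
  √(A²+B²)=0.3474;  θ1 = -1.4060+1.1439 ≈ -0.2621
rotate P by −φ2: (-0.1416, 0.0090, -0.3427)
  e−x'=0.2616;  (l²−L²−(e−x')²−y'²−z²)/2L = -0.0198
  θ2 = atan2(B,A) + arccos(C/0.4311) = 0.6979
arm 3 (φ=240.0°): x'=0.0786, y'=0.1181
  e−x'=0.0414;  (l²−L²−(e−x')²−y'²−z²)/2L = 0.1563
  θ3 = atan2(B,A) + arccos(C/0.3452) = -0.3496

θ₁ = -0.2621, θ₂ = 0.6979, θ₃ = -0.3496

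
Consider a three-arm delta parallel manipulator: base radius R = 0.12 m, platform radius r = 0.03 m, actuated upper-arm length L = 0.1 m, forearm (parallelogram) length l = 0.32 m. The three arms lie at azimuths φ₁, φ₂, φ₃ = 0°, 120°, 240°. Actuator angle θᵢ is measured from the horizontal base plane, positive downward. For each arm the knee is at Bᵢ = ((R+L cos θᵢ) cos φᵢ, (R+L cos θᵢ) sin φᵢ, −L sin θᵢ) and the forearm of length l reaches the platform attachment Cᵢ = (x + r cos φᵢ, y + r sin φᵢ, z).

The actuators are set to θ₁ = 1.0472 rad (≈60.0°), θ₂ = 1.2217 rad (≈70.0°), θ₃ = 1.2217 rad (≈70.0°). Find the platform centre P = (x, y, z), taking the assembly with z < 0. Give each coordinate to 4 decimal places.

O1 = (0.1400·cos0.0°, 0.1400·sin0.0°, -0.0866) = (0.1400, 0.0000, -0.0866)
φ2=120.0°: virtual centre (-0.0621, 0.1076, -0.0940), radius l
φ3=240.0°: virtual centre (-0.0621, -0.1076, -0.0940), radius l
|O₂|²−|O₁|² = -0.0028;  |O₃|²−|O₁|² = -0.0028
[-0.4042 0.2151 -0.0147]·P = -0.0028;  [-0.4042 -0.2151 -0.0147]·P = -0.0028
Cramer: x(z) = 0.0070-0.0364z;  y(z) = 0.0000+0.0000z
sphere 1 gives Az²+Bz+C=0 with A=1.0013, B=0.1829, C=-0.0772;  B²−4AC=0.3427;  roots -0.3837, 0.2010;  negative root z = -0.3837
x = 0.0210, y = 0.0000

(0.0210, 0.0000, -0.3837)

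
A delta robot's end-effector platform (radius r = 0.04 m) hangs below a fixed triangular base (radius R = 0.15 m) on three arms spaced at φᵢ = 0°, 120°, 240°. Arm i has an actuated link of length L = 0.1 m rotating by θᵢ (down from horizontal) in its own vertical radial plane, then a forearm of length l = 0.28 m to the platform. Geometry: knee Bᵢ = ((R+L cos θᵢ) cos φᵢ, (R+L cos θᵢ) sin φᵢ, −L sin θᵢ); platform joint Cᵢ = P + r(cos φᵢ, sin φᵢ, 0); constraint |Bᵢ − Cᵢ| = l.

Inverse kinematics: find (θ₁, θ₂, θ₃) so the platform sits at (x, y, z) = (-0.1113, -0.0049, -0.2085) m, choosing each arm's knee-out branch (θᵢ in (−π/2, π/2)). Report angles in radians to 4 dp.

θ₁ = 1.2221, θ₂ = -0.0002, θ₃ = -0.0867

φ1=0.0° → target in arm frame (-0.1113, -0.0049)
  e−x'=0.2213;  (l²−L²−(e−x')²−y'²−z²)/2L = -0.1203
  θ1 = atan2(B,A) + arccos(C/0.3040) = 1.2221
φ2=120.0° → target in arm frame (0.0514, 0.0988)
  A=0.0586, B=-0.2085, C=(l²−L²−A²−y'²−z²)/(2L)=0.0586
  θ2 = atan2(B,A) + arccos(C/0.2166) = -0.0002
rotate P by −φ3: (0.0599, -0.0939, -0.2085)
  e−x'=0.0501;  (l²−L²−(e−x')²−y'²−z²)/2L = 0.0680
  √(A²+B²)=0.2144;  θ3 = -1.3349+1.2483 ≈ -0.0867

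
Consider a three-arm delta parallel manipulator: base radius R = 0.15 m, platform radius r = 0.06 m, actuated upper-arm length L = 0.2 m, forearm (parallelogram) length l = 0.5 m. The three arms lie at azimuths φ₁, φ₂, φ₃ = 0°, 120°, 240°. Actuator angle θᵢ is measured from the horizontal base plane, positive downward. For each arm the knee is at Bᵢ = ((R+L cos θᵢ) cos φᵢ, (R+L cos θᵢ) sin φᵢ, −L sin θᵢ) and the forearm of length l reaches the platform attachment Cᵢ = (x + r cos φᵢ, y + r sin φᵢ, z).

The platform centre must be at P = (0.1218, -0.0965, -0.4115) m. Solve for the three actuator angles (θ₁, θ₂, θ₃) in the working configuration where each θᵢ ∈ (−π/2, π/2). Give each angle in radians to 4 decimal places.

rotate P by −φ1: (0.1218, -0.0965, -0.4115)
  e−x'=-0.0318;  (l²−L²−(e−x')²−y'²−z²)/2L = 0.0759
  γ=atan2(-0.4115,-0.0318)=-1.6479;  ψ=arccos(0.1838)=1.3859;  θ1=γ+ψ≈-0.2620
rotate P by −φ2: (-0.1445, -0.0572, -0.4115)
  A=0.2345, B=-0.4115, C=(l²−L²−A²−y'²−z²)/(2L)=-0.0440
  √(A²+B²)=0.4736;  θ2 = -1.0529+1.6638 ≈ 0.6109
φ3=240.0° → target in arm frame (0.0227, 0.1537)
  A cos θ + B sin θ = C:  0.0673·cos θ + -0.4115·sin θ = 0.0313
  γ=atan2(-0.4115,0.0673)=-1.4086;  ψ=arccos(0.0750)=1.4958;  θ3=γ+ψ≈0.0872

θ₁ = -0.2620, θ₂ = 0.6109, θ₃ = 0.0872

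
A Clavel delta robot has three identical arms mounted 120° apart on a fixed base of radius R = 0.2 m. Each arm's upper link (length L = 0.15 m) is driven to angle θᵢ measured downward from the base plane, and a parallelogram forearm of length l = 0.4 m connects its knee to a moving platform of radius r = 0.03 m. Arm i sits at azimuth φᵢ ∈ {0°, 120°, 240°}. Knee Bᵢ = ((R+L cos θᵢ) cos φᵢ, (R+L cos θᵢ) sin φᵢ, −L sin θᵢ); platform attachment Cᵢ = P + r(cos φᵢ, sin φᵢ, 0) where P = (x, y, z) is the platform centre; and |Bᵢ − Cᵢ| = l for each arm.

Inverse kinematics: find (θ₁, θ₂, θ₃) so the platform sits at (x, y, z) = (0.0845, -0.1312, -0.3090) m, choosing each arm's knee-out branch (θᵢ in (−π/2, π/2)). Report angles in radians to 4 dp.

φ1=0.0° → target in arm frame (0.0845, -0.1312)
  A cos θ + B sin θ = C:  0.0855·cos θ + -0.3090·sin θ = 0.0583
  θ1 = atan2(B,A) + arccos(C/0.3206) = 0.0870
φ2=120.0° → target in arm frame (-0.1559, -0.0076)
  e−x'=0.3259;  (l²−L²−(e−x')²−y'²−z²)/2L = -0.2141
  √(A²+B²)=0.4491;  θ2 = -0.7588+2.0678 ≈ 1.3089
arm 3 (φ=240.0°): x'=0.0714, y'=0.1388
  A cos θ + B sin θ = C:  0.0986·cos θ + -0.3090·sin θ = 0.0434
  θ3 = atan2(B,A) + arccos(C/0.3244) = 0.1746

θ₁ = 0.0870, θ₂ = 1.3089, θ₃ = 0.1746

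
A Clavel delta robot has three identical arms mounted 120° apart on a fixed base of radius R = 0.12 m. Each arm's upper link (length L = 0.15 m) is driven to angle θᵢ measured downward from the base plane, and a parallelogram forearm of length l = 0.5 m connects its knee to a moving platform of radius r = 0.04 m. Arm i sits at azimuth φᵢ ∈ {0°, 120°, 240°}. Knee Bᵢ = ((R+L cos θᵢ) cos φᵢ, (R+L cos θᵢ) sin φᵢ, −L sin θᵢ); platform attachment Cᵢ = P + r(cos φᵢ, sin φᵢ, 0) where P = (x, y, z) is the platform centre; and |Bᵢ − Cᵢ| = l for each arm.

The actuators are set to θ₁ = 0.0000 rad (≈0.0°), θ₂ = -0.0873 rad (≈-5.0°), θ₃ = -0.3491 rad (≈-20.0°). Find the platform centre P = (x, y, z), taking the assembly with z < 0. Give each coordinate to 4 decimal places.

(-0.0387, -0.0398, -0.4197)

S1 = (0.2300·cos0.0°, 0.2300·sin0.0°, 0.0000) = (0.2300, 0.0000, 0.0000)
φ2=120.0°: virtual centre (-0.1147, 0.1987, 0.0131), radius l
φ3=240.0°: virtual centre (-0.1105, -0.1914, 0.0513), radius l
eliminate P² terms by subtracting sphere 1 from 2 and 3
plane₁₂: -0.6894x+0.3974y+0.0262z = -0.0001
det = 0.5344;  x = 0.0011+0.0950z,  y = 0.0018+0.0990z
into |P−S₁|² = l²: 1.0188z² + -0.0431z + -0.1976 = 0;  Δ = 0.8072;  z = -0.4197 or 0.4621 → z<0 root = -0.4197
x = -0.0387, y = -0.0398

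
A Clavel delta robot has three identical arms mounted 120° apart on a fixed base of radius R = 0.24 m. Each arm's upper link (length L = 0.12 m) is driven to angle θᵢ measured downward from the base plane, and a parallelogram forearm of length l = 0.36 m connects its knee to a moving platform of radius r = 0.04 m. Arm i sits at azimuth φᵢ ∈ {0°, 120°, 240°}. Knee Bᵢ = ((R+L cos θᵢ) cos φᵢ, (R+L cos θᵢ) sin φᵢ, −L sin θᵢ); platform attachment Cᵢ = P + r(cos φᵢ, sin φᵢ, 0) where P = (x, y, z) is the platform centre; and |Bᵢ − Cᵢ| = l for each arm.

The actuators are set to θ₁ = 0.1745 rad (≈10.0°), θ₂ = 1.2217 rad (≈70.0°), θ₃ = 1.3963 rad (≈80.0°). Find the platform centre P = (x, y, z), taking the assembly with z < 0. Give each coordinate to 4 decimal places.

φ1=0.0°: virtual centre (0.3182, 0.0000, -0.0208), radius l
arm 2 at φ=120.0°: (R−r)+L cos θ2 = 0.2410;  S2 = (-0.1205, 0.2088, -0.1128)
φ3=240.0°: virtual centre (-0.1104, -0.1912, -0.1182), radius l
eliminate P² terms by subtracting sphere 1 from 2 and 3
linear system: -0.8774x+0.4175y = -0.0309−-0.1839z; -0.8572x+-0.3825y = -0.0389−-0.1947z
det = 0.6935;  x = 0.0405+-0.2186z,  y = 0.0111+-0.0191z
into |P−S₁|² = l²: 1.0482z² + 0.1627z + -0.0519 = 0;  Δ = 0.2441;  z = -0.3133 or 0.1581 → z<0 root = -0.3133
x = 0.1089, y = 0.0171

(0.1089, 0.0171, -0.3133)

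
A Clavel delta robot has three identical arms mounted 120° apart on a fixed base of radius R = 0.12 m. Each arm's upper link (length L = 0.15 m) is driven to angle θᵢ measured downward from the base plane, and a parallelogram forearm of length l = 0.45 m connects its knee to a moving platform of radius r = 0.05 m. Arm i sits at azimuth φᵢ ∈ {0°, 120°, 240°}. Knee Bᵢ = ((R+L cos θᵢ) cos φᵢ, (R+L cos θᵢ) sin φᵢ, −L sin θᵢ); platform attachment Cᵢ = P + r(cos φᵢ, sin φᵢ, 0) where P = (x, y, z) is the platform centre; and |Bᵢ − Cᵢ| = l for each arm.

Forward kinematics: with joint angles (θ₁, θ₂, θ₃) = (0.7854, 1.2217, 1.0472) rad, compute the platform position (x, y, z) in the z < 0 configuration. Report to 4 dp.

centre 1 = (0.1761·cos0.0°, 0.1761·sin0.0°, -0.1061) = (0.1761, 0.0000, -0.1061)
arm 2 at φ=120.0°: e+L cos θ2 = 0.1213;  centre 2 = (-0.0607, 0.1051, -0.1410)
centre 3 = (0.1450·cos240.0°, 0.1450·sin240.0°, -0.1299) = (-0.0725, -0.1256, -0.1299)
eliminate P² terms by subtracting sphere 1 from 2 and 3
[-0.4734 0.2101 -0.0698]·P = -0.0077;  [-0.4971 -0.2511 -0.0477]·P = -0.0043
det = 0.2234;  x = 0.0127+-0.1233z,  y = -0.0078+0.0542z
into |P−centre ₁|² = l²: 1.0181z² + 0.2516z + -0.1645 = 0;  Δ = 0.7332;  z = -0.5441 or 0.2970 → z<0 root = -0.5441
x = 0.0798, y = -0.0374

(0.0798, -0.0374, -0.5441)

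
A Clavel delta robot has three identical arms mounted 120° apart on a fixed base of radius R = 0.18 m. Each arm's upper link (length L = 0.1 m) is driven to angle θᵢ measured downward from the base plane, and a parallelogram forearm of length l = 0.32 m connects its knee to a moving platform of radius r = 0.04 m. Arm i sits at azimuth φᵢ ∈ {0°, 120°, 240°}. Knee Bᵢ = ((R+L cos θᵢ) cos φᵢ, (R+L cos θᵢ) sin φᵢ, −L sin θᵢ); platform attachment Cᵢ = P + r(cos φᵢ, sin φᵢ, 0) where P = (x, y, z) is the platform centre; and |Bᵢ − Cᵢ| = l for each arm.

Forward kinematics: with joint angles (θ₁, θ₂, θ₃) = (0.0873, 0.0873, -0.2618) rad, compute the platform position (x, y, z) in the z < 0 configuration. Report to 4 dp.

arm 1 at φ=0.0°: ρ1 = 0.2396;  S1 = (0.2396, 0.0000, -0.0087)
arm 2 at φ=120.0°: ρ2 = 0.2396;  S2 = (-0.1198, 0.2075, -0.0087)
φ3=240.0°: virtual centre (-0.1183, -0.2049, 0.0259), radius l
subtract pairs → two planes through P
plane₁₂: -0.7189x+0.4150y+0.0000z = 0.0000
Cramer: x(z) = 0.0006+0.0485z;  y(z) = 0.0010+0.0841z
quadratic in z: (1.0094)z²+(-0.0056)z+(-0.0452)=0, √Δ=0.4272 → z ∈ {-0.2088, 0.2144}; z = -0.2088 (taking z<0)
x = -0.0095, y = -0.0165

(-0.0095, -0.0165, -0.2088)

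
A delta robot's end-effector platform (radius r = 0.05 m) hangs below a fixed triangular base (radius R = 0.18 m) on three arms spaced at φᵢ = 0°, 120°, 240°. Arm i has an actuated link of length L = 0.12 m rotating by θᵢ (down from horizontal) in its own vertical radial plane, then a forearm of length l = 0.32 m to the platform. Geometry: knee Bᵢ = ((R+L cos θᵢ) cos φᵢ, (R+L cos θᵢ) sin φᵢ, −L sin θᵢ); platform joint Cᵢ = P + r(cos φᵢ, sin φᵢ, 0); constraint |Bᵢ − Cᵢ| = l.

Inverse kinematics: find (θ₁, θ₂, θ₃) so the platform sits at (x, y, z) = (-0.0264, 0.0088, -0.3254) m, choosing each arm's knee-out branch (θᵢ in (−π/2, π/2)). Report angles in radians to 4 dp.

θ₁ = 0.9597, θ₂ = 0.6984, θ₃ = 0.7854

φ1=0.0° → target in arm frame (-0.0264, 0.0088)
  A=0.1564, B=-0.3254, C=(l²−L²−A²−y'²−z²)/(2L)=-0.1768
  √(A²+B²)=0.3610;  θ1 = -1.1228+2.0824 ≈ 0.9597
rotate P by −φ2: (0.0208, 0.0185, -0.3254)
  A cos θ + B sin θ = C:  0.1092·cos θ + -0.3254·sin θ = -0.1256
  θ2 = atan2(B,A) + arccos(C/0.3432) = 0.6984
rotate P by −φ3: (0.0056, -0.0273, -0.3254)
  e−x'=0.1244;  (l²−L²−(e−x')²−y'²−z²)/2L = -0.1421
  √(A²+B²)=0.3484;  θ3 = -1.2056+1.9910 ≈ 0.7854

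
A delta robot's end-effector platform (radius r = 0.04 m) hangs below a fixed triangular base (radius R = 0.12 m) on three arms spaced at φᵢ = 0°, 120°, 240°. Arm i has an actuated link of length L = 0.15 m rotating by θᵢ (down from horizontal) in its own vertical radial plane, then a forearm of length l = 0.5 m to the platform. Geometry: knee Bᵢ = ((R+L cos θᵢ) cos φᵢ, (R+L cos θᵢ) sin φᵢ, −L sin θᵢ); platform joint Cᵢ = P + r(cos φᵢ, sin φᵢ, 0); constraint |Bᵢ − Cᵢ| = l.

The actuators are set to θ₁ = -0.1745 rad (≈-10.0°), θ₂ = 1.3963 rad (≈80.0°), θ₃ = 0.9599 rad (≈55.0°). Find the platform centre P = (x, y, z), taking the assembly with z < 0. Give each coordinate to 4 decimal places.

(0.2847, -0.1051, -0.4595)

arm 1 at φ=0.0°: e+L cos θ1 = 0.2277;  O1 = (0.2277, 0.0000, 0.0260)
O2 = (0.1060·cos120.0°, 0.1060·sin120.0°, -0.1477) = (-0.0530, 0.0918, -0.1477)
O3 = (0.1660·cos240.0°, 0.1660·sin240.0°, -0.1229) = (-0.0830, -0.1438, -0.1229)
subtract pairs → two planes through P
[-0.5615 0.1837 -0.3475]·P = -0.0195;  [-0.6215 -0.2876 -0.2978]·P = -0.0099
det = 0.2756;  x = 0.0269+-0.5611z,  y = -0.0238+0.1769z
quadratic in z: (1.3461)z²+(0.1649)z+(-0.2084)=0, √Δ=1.0721 → z ∈ {-0.4595, 0.3370}; z = -0.4595 (taking z<0)
x = 0.2847, y = -0.1051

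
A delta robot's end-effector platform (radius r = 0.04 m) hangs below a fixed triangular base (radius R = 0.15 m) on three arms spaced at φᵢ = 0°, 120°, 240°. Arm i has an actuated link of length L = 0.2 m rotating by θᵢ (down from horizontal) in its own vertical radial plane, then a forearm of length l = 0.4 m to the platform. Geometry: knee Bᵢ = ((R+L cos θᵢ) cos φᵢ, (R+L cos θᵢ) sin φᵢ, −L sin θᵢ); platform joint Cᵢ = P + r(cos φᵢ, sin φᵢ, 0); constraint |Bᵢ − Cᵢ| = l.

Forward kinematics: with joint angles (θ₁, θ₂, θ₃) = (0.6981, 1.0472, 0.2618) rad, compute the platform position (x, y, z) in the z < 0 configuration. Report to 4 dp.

φ1=0.0°: virtual centre (0.2632, 0.0000, -0.1286), radius l
arm 2 at φ=120.0°: ρ2 = 0.2100;  O2 = (-0.1050, 0.1819, -0.1732)
O3 = (0.3032·cos240.0°, 0.3032·sin240.0°, -0.0518) = (-0.1516, -0.2626, -0.0518)
|O₂|²−|O₁|² = -0.0117;  |O₃|²−|O₁|² = 0.0088
plane₁₂: -0.7364x+0.3637y+-0.0893z = -0.0117
det = 0.6885;  x = 0.0043+0.0130z,  y = -0.0235+0.2719z
sphere 1 gives Az²+Bz+C=0 with A=1.0741, B=0.2376, C=-0.0759;  B²−4AC=0.3824;  roots -0.3985, 0.1773;  negative root z = -0.3985
x = -0.0009, y = -0.1319

(-0.0009, -0.1319, -0.3985)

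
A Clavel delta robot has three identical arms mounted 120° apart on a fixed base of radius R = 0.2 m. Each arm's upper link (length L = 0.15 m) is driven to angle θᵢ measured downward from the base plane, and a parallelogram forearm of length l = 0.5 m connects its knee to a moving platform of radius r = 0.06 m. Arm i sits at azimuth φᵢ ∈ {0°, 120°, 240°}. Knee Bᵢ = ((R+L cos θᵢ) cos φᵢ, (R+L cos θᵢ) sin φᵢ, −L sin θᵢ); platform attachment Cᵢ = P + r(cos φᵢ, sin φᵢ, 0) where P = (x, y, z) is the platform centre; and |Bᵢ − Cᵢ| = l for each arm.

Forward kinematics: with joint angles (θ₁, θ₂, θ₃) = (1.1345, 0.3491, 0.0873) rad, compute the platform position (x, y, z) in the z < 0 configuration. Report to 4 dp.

arm 1 at φ=0.0°: ρ1 = 0.2034;  O1 = (0.2034, 0.0000, -0.1359)
φ2=120.0°: virtual centre (-0.1405, 0.2433, -0.0513), radius l
O3 = (0.2894·cos240.0°, 0.2894·sin240.0°, -0.0131) = (-0.1447, -0.2507, -0.0131)
|O₂|²−|O₁|² = 0.0217;  |O₃|²−|O₁|² = 0.0241
plane₁₂: -0.6877x+0.4866y+0.1693z = 0.0217
det = 0.6836;  x = -0.0331+0.2991z,  y = -0.0021+0.0748z
quadratic in z: (1.0951)z²+(0.1301)z+(-0.1756)=0, √Δ=0.8866 → z ∈ {-0.4642, 0.3454}; z = -0.4642 (taking z<0)
x = -0.1719, y = -0.0369

(-0.1719, -0.0369, -0.4642)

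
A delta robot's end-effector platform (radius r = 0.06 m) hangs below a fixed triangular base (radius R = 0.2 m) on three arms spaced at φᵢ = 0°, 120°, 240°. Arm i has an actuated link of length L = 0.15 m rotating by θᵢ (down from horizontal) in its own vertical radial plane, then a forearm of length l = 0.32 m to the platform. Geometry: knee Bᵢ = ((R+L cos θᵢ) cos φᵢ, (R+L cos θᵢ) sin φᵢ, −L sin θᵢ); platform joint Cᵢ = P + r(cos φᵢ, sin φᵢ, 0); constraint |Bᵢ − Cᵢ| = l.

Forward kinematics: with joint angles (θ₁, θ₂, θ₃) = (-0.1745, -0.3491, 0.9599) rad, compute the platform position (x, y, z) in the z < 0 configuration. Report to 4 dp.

arm 1 at φ=0.0°: e+L cos θ1 = 0.2877;  centre 1 = (0.2877, 0.0000, 0.0260)
centre 2 = (0.2810·cos120.0°, 0.2810·sin120.0°, 0.0513) = (-0.1405, 0.2433, 0.0513)
centre 3 = (0.2260·cos240.0°, 0.2260·sin240.0°, -0.1229) = (-0.1130, -0.1958, -0.1229)
|centre ₂|²−|centre ₁|² = -0.0019;  |centre ₃|²−|centre ₁|² = -0.0173
[-0.8564 0.4866 0.0505]·P = -0.0019;  [-0.8015 -0.3915 -0.2978]·P = -0.0173
Cramer: x(z) = 0.0126-0.1725z;  y(z) = 0.0183-0.4075z
into |P−centre ₁|² = l²: 1.1958z² + 0.0279z + -0.0257 = 0;  Δ = 0.1237;  z = -0.1587 or 0.1354 → z<0 root = -0.1587
x = 0.0400, y = 0.0830

(0.0400, 0.0830, -0.1587)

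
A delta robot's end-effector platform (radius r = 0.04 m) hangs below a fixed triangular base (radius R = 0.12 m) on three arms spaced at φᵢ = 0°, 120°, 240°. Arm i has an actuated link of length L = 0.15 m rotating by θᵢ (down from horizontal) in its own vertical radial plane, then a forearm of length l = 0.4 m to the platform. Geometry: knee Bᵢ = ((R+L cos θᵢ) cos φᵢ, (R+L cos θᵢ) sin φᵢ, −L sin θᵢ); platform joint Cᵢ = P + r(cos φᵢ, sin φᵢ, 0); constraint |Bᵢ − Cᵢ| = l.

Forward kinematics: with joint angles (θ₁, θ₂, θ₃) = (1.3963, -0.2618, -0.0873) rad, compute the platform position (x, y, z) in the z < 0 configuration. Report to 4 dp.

centre 1 = (0.1060·cos0.0°, 0.1060·sin0.0°, -0.1477) = (0.1060, 0.0000, -0.1477)
φ2=120.0°: virtual centre (-0.1124, 0.1948, 0.0388), radius l
φ3=240.0°: virtual centre (-0.1147, -0.1987, 0.0131), radius l
subtract pairs → two planes through P
linear system: -0.4370x+0.3895y = 0.0190−0.3731z; -0.4415x+-0.3974y = 0.0197−0.3216z
Cramer: x(z) = -0.0441+0.7914z;  y(z) = -0.0007-0.0700z
into |P−centre ₁|² = l²: 1.6312z² + 0.0579z + -0.1156 = 0;  Δ = 0.7578;  z = -0.2846 or 0.2491 → z<0 root = -0.2846
x = -0.2693, y = 0.0193

(-0.2693, 0.0193, -0.2846)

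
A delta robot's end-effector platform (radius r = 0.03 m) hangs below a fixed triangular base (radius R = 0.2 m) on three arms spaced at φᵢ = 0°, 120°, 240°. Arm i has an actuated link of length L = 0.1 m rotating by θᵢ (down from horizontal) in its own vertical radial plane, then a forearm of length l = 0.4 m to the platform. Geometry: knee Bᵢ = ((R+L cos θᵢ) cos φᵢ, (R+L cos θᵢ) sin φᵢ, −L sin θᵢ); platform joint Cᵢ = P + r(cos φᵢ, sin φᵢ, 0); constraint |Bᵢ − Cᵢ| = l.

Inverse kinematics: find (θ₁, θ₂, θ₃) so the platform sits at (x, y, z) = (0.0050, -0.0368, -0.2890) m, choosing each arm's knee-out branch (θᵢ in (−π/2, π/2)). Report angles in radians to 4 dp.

rotate P by −φ1: (0.0050, -0.0368, -0.2890)
  A cos θ + B sin θ = C:  0.1650·cos θ + -0.2890·sin θ = 0.1895
  θ1 = atan2(B,A) + arccos(C/0.3328) = -0.0870
rotate P by −φ2: (-0.0344, 0.0141, -0.2890)
  A=0.2044, B=-0.2890, C=(l²−L²−A²−y'²−z²)/(2L)=0.1226
  √(A²+B²)=0.3540;  θ2 = -0.9553+1.2172 ≈ 0.2619
rotate P by −φ3: (0.0294, 0.0227, -0.2890)
  A cos θ + B sin θ = C:  0.1406·cos θ + -0.2890·sin θ = 0.2309
  θ3 = atan2(B,A) + arccos(C/0.3214) = -0.3488

θ₁ = -0.0870, θ₂ = 0.2619, θ₃ = -0.3488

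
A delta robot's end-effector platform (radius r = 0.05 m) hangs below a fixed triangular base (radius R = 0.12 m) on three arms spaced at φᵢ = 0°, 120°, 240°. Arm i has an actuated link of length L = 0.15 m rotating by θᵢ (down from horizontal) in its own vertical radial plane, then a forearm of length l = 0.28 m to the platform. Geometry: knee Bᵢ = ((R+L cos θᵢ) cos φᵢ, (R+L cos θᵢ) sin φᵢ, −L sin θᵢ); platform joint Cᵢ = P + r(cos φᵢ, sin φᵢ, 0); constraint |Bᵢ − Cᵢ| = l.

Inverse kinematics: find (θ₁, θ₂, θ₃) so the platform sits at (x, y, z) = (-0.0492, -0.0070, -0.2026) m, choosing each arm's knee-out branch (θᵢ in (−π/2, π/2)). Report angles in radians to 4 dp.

arm 1 (φ=0.0°): x'=-0.0492, y'=-0.0070
  e−x'=0.1192;  (l²−L²−(e−x')²−y'²−z²)/2L = 0.0020
  θ1 = atan2(B,A) + arccos(C/0.2351) = 0.5234
arm 2 (φ=120.0°): x'=0.0185, y'=0.0461
  A=0.0515, B=-0.2026, C=(l²−L²−A²−y'²−z²)/(2L)=0.0336
  √(A²+B²)=0.2090;  θ2 = -1.3220+1.4094 ≈ 0.0873
arm 3 (φ=240.0°): x'=0.0307, y'=-0.0391
  A=0.0393, B=-0.2026, C=(l²−L²−A²−y'²−z²)/(2L)=0.0393
  √(A²+B²)=0.2064;  θ3 = -1.3790+1.3794 ≈ 0.0004

θ₁ = 0.5234, θ₂ = 0.0873, θ₃ = 0.0004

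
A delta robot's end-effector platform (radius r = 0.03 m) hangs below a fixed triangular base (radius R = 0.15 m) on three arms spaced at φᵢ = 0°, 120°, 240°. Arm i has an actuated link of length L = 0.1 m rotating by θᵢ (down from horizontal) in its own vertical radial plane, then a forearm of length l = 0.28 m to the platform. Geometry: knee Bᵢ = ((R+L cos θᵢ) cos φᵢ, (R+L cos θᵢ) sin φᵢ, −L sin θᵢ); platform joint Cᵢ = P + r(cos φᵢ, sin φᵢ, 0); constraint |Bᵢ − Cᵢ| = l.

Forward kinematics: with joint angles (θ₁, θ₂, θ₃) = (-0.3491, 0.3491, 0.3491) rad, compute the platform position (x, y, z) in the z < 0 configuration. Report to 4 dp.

(0.0394, 0.0000, -0.1847)

arm 1 at φ=0.0°: e+L cos θ1 = 0.2140;  O1 = (0.2140, 0.0000, 0.0342)
arm 2 at φ=120.0°: e+L cos θ2 = 0.2140;  O2 = (-0.1070, 0.1853, -0.0342)
φ3=240.0°: virtual centre (-0.1070, -0.1853, -0.0342), radius l
|O₂|²−|O₁|² = 0.0000;  |O₃|²−|O₁|² = 0.0000
[-0.6419 0.3706 -0.1368]·P = 0.0000;  [-0.6419 -0.3706 -0.1368]·P = 0.0000
Cramer: x(z) = 0.0000-0.2131z;  y(z) = 0.0000+0.0000z
into |P−O₁|² = l²: 1.0454z² + 0.0228z + -0.0314 = 0;  Δ = 0.1320;  z = -0.1847 or 0.1629 → z<0 root = -0.1847
x = 0.0394, y = 0.0000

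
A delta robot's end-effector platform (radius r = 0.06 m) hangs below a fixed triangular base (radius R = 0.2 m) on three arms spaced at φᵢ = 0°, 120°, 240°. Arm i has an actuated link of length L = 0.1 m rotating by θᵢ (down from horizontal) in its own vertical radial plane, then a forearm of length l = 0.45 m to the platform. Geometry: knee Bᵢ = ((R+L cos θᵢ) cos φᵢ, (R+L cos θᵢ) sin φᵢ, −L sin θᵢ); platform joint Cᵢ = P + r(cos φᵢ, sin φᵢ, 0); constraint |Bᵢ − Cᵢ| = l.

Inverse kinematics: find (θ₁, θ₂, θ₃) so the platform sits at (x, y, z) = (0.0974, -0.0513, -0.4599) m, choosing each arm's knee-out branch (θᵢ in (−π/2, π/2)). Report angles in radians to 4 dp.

rotate P by −φ1: (0.0974, -0.0513, -0.4599)
  A cos θ + B sin θ = C:  0.0426·cos θ + -0.4599·sin θ = -0.1173
  γ=atan2(-0.4599,0.0426)=-1.4784;  ψ=arccos(-0.2539)=1.8275;  θ1=γ+ψ≈0.3491
arm 2 (φ=120.0°): x'=-0.0931, y'=-0.0587
  e−x'=0.2331;  (l²−L²−(e−x')²−y'²−z²)/2L = -0.3840
  γ=atan2(-0.4599,0.2331)=-1.1016;  ψ=arccos(-0.7448)=2.4110;  θ2=γ+ψ≈1.3093
arm 3 (φ=240.0°): x'=-0.0043, y'=0.1100
  e−x'=0.1443;  (l²−L²−(e−x')²−y'²−z²)/2L = -0.2596
  γ=atan2(-0.4599,0.1443)=-1.2668;  ψ=arccos(-0.5386)=2.1396;  θ3=γ+ψ≈0.8728

θ₁ = 0.3491, θ₂ = 1.3093, θ₃ = 0.8728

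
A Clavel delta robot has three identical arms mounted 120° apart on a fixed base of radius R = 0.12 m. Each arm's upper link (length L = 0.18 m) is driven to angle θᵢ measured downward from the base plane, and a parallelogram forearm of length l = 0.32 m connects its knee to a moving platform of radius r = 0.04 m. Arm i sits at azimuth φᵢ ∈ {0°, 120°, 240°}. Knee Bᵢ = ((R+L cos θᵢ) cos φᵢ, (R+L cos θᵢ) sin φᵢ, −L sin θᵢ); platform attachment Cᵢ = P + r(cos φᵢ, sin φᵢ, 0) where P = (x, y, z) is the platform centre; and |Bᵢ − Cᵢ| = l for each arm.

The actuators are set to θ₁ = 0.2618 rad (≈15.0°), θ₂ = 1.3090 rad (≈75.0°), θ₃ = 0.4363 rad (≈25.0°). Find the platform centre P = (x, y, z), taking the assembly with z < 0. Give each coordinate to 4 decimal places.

(0.1022, -0.1371, -0.2927)

arm 1 at φ=0.0°: ρ1 = 0.2539;  O1 = (0.2539, 0.0000, -0.0466)
φ2=120.0°: virtual centre (-0.0633, 0.1096, -0.1739), radius l
O3 = (0.2431·cos240.0°, 0.2431·sin240.0°, -0.0761) = (-0.1216, -0.2106, -0.0761)
eliminate P² terms by subtracting sphere 1 from 2 and 3
linear system: -0.6343x+0.2193y = -0.0204−-0.2546z; -0.7509x+-0.4211y = -0.0017−-0.0590z
det = 0.4318;  x = 0.0207+-0.2782z,  y = -0.0329+0.3561z
sphere 1 gives Az²+Bz+C=0 with A=1.2042, B=0.1995, C=-0.0448;  B²−4AC=0.2556;  roots -0.2927, 0.1271;  negative root z = -0.2927
x = 0.1022, y = -0.1371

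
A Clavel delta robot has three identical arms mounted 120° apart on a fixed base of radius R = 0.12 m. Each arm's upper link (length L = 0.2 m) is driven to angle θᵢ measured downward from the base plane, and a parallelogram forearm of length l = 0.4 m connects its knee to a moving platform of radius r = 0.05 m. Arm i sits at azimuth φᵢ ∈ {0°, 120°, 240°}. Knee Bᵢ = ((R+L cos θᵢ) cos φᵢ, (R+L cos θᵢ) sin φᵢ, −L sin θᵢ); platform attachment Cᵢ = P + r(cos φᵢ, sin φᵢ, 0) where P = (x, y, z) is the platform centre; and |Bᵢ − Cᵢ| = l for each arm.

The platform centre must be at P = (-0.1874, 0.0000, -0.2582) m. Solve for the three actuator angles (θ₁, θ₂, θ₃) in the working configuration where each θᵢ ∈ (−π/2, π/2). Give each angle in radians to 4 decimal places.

rotate P by −φ1: (-0.1874, 0.0000, -0.2582)
  A=0.2574, B=-0.2582, C=(l²−L²−A²−y'²−z²)/(2L)=-0.0323
  θ1 = atan2(B,A) + arccos(C/0.3646) = 0.8726
φ2=120.0° → target in arm frame (0.0937, 0.1623)
  A=-0.0237, B=-0.2582, C=(l²−L²−A²−y'²−z²)/(2L)=0.0661
  θ2 = atan2(B,A) + arccos(C/0.2593) = -0.3492
arm 3 (φ=240.0°): x'=0.0937, y'=-0.1623
  A cos θ + B sin θ = C:  -0.0237·cos θ + -0.2582·sin θ = 0.0661
  γ=atan2(-0.2582,-0.0237)=-1.6623;  ψ=arccos(0.2549)=1.3131;  θ3=γ+ψ≈-0.3492

θ₁ = 0.8726, θ₂ = -0.3492, θ₃ = -0.3492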